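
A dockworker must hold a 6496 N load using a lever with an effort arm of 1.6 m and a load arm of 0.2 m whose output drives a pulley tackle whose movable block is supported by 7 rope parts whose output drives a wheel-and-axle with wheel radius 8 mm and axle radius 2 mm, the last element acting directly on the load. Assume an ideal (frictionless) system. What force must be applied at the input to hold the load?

Lever MA = effort arm / load arm = 1.6/0.2 = 8.
Block-and-tackle MA = number of supporting rope parts = 7.
Wheel-and-axle MA = R/r = 8/2 = 4.
Combined ideal MA = 8 × 7 × 4 = 224.
Effort = load / MA = 6496 / 224 = 29 N.

29 N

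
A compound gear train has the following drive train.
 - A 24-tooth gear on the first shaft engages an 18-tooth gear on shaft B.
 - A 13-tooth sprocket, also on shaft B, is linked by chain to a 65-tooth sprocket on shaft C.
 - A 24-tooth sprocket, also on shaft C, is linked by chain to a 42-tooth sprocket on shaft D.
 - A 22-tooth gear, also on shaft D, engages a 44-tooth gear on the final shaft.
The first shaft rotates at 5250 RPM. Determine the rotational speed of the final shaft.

gear mesh 18/24 = 0.75 → 5250/0.75 = 7000 RPM
chain 65/13 = 5 → 7000/5 = 1400 RPM
chain 42/24 = 1.75 → 1400/1.75 = 800 RPM
gear mesh 44/22 = 2 → 800/2 = 400 RPM

400 RPM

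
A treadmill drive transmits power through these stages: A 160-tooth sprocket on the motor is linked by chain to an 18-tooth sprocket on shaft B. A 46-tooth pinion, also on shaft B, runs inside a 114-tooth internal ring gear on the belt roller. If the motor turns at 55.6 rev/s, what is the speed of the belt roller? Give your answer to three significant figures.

199 rev/s

Chain: ratio = 18/160 = 0.1125, so shaft B turns at 55.6 / 0.1125 = 494.22 rev/s.
Internal gear: ratio = 114/46 = 2.4783, so the belt roller turns at 494.22 / 2.4783 = 199.42 rev/s.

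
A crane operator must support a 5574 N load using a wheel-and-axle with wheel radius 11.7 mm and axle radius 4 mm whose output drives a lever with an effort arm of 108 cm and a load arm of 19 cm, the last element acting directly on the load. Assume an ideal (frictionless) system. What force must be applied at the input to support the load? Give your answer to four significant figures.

Wheel-and-axle MA = R/r = 11.7/4 = 2.925.
Lever MA = effort arm / load arm = 108/19 = 5.6842.
Combined ideal MA = 2.925 × 5.6842 = 16.626.
Effort = load / MA = 5574 / 16.626 = 335.25 N.

335.3 N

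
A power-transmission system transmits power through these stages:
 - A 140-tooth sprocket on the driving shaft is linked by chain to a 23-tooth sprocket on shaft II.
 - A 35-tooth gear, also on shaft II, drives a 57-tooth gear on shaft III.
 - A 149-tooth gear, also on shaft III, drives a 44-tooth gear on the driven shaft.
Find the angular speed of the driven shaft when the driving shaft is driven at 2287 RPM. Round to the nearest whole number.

28946 RPM

the driving shaft → shaft II (chain, 23/140): 2287 ÷ 0.16429 = 13921 RPM
shaft II → shaft III (gear mesh, 57/35): 13921 ÷ 1.6286 = 8547.9 RPM
shaft III → the driven shaft (gear mesh, 44/149): 8547.9 ÷ 0.2953 = 28946 RPM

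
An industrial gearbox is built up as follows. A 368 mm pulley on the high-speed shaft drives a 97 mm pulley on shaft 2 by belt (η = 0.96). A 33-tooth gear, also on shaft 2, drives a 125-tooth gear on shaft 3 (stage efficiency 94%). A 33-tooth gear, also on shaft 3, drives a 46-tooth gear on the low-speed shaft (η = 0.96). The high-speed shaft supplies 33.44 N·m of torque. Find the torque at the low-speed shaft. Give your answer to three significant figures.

40.3 N·m

After the belt (97/368): 33.44 × 0.26359 × 0.96 = 8.4618 N·m
After the gear mesh (125/33): 8.4618 × 3.7879 × 0.94 = 30.129 N·m
After the gear mesh (46/33): 30.129 × 1.3939 × 0.96 = 40.318 N·m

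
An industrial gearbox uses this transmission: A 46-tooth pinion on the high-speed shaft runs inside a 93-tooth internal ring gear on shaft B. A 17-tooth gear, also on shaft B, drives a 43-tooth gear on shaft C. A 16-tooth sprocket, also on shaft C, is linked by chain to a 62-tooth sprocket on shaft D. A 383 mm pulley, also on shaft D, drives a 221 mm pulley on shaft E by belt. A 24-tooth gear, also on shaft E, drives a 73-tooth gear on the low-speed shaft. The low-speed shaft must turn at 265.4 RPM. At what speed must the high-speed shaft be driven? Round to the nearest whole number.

Overall ratio R = 2.0217 × 2.5294 × 3.875 × 0.57702 × 3.0417 = 34.779.
Required input speed = output speed × R = 265.4 × 34.779 = 9230.4 RPM.

9230 RPM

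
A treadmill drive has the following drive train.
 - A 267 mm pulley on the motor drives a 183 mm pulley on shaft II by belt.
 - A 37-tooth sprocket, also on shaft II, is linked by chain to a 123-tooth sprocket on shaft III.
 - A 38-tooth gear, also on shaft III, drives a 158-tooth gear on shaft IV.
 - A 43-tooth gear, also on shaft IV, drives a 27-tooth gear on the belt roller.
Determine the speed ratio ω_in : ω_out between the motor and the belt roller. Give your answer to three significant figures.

5.95

Each stage contributes driven/driver: belt 183/267 = 0.68539, chain 123/37 = 3.3243, gear mesh 158/38 = 4.1579, gear mesh 27/43 = 0.62791.
Overall: 0.68539 × 3.3243 × 4.1579 × 0.62791 = 5.9486.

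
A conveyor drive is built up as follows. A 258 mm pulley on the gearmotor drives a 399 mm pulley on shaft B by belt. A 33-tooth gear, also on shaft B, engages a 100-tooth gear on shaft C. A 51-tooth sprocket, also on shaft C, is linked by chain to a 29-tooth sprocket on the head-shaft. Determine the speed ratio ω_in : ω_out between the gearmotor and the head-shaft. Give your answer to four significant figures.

Each stage contributes driven/driver: belt 399/258 = 1.5465, gear mesh 100/33 = 3.0303, chain 29/51 = 0.56863.
Overall: 1.5465 × 3.0303 × 0.56863 = 2.6648.

2.665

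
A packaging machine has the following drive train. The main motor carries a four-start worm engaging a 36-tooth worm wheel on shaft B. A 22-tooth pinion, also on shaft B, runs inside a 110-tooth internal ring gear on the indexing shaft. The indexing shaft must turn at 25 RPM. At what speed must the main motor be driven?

1125 RPM

Overall ratio R = 9 × 5 = 45.
Required input speed = output speed × R = 25 × 45 = 1125 RPM.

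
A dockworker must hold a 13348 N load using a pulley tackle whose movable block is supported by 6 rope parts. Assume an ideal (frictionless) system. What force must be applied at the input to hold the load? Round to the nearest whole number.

2225 N

Block-and-tackle MA = number of supporting rope parts = 6.
Effort = load / MA = 13348 / 6 = 2224.7 N.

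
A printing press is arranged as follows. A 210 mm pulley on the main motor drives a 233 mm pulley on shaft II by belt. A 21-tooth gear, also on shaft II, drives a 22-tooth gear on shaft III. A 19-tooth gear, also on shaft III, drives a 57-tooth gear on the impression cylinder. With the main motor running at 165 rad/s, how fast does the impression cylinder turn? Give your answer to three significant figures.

the main motor → shaft II (belt, 233/210): 165 ÷ 1.1095 = 148.71 rad/s
shaft II → shaft III (gear mesh, 22/21): 148.71 ÷ 1.0476 = 141.95 rad/s
shaft III → the impression cylinder (gear mesh, 57/19): 141.95 ÷ 3 = 47.318 rad/s

47.3 rad/s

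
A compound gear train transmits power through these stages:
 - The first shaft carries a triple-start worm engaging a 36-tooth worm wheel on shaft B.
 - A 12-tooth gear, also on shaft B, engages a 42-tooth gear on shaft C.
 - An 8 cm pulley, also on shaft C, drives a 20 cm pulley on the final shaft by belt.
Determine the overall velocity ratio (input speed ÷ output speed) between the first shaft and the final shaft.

105

Each stage contributes driven/driver: worm 36/3 = 12, gear mesh 42/12 = 3.5, belt 20/8 = 2.5.
Overall: 12 × 3.5 × 2.5 = 105.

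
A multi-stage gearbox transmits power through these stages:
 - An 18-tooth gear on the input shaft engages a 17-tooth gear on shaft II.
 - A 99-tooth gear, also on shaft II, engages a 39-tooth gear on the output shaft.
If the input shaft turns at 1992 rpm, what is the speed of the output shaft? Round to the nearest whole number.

5354 rpm

the input shaft → shaft II (gear mesh, 17/18): 1992 ÷ 0.94444 = 2109.2 rpm
shaft II → the output shaft (gear mesh, 39/99): 2109.2 ÷ 0.39394 = 5354.1 rpm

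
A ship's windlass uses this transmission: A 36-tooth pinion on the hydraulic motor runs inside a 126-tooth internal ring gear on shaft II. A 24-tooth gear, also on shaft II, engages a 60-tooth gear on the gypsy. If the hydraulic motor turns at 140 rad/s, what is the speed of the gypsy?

internal gear 126/36 = 3.5 → 140/3.5 = 40 rad/s
gear mesh 60/24 = 2.5 → 40/2.5 = 16 rad/s

16 rad/s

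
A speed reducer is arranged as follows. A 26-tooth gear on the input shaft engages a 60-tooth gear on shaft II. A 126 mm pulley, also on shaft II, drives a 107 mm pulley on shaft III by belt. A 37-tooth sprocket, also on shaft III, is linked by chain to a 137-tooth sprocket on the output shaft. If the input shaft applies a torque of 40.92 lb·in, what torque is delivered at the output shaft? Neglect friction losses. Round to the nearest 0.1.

296.9 lb·in

After the gear mesh (60/26): 40.92 × 2.3077 = 94.431 lb·in
After the belt (107/126): 94.431 × 0.84921 = 80.191 lb·in
After the chain (137/37): 80.191 × 3.7027 = 296.92 lb·in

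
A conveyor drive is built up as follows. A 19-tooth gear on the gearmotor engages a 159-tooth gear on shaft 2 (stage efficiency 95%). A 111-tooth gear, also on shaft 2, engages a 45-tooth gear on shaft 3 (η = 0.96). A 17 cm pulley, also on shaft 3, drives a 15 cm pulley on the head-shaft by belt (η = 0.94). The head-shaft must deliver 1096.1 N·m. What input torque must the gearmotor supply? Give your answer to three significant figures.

Overall ratio R = 8.3684 × 0.40541 × 0.88235 = 2.9935; overall efficiency η = 0.95 × 0.96 × 0.94 = 0.8573.
Input torque = output torque / (R × η) = 1096.1 / (2.9935 × 0.8573) = 427.12 N·m.

427 N·m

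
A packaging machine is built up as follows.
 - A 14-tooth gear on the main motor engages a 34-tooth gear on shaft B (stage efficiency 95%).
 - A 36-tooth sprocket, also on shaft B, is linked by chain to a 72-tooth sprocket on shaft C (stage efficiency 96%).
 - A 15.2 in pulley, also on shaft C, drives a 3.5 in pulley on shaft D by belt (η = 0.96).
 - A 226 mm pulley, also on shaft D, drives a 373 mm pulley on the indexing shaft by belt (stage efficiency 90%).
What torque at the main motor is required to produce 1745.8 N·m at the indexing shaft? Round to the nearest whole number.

1200 N·m

Overall ratio R = 2.4286 × 2 × 0.23026 × 1.6504 = 1.8459; overall efficiency η = 0.95 × 0.96 × 0.96 × 0.90 = 0.7880.
Input torque = output torque / (R × η) = 1745.8 / (1.8459 × 0.7880) = 1200.3 N·m.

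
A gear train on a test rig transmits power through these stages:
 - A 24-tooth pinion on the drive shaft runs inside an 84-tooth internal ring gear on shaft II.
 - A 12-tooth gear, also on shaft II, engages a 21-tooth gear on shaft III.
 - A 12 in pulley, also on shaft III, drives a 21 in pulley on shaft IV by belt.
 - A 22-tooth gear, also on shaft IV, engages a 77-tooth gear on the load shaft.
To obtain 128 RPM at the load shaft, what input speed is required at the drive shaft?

Overall ratio R = 3.5 × 1.75 × 1.75 × 3.5 = 37.516.
Required input speed = output speed × R = 128 × 37.516 = 4802 RPM.

4802 RPM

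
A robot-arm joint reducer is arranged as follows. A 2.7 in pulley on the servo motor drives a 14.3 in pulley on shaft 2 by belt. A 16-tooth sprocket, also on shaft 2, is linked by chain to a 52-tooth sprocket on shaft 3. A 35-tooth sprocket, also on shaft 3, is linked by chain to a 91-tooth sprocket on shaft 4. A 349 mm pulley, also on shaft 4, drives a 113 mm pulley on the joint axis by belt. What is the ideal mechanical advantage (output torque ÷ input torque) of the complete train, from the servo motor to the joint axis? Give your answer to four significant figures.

Each stage contributes driven/driver: belt 14.3/2.7 = 5.2963, chain 52/16 = 3.25, chain 91/35 = 2.6, belt 113/349 = 0.32378.
Overall: 5.2963 × 3.25 × 2.6 × 0.32378 = 14.49.

14.49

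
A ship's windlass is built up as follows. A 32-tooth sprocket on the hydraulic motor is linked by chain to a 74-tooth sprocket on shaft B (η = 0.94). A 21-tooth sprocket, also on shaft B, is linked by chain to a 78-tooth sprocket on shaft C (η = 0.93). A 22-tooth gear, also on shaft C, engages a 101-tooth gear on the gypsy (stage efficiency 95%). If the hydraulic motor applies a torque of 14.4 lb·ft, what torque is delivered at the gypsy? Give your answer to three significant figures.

472 lb·ft

After the chain (74/32): 14.4 × 2.3125 × 0.94 = 31.302 lb·ft
After the chain (78/21): 31.302 × 3.7143 × 0.93 = 108.13 lb·ft
After the gear mesh (101/22): 108.13 × 4.5909 × 0.95 = 471.58 lb·ft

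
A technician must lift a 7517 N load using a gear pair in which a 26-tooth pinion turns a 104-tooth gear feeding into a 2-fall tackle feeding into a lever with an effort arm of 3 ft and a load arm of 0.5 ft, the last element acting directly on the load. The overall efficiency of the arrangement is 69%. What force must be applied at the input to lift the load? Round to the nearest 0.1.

Gear pair MA = 104/26 = 4.
Block-and-tackle MA = number of supporting rope parts = 2.
Lever MA = effort arm / load arm = 3/0.5 = 6.
Combined ideal MA = 4 × 2 × 6 = 48.
Actual MA = 48 × 0.69 = 33.12.
Effort = load / actual MA = 7517 / 33.12 = 226.96 N.

227.0 N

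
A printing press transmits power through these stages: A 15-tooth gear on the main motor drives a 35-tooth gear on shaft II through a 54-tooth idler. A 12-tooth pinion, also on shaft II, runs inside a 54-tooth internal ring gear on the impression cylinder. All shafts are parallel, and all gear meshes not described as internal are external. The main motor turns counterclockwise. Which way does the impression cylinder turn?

the main motor → shaft II: driver → idler → driven is 2 external meshes, 2 reversals → CCW.
shaft II → the impression cylinder: internal mesh, same direction → CCW.
2 reversals in total — an even number — so the impression cylinder turns the same way as the main motor.

counterclockwise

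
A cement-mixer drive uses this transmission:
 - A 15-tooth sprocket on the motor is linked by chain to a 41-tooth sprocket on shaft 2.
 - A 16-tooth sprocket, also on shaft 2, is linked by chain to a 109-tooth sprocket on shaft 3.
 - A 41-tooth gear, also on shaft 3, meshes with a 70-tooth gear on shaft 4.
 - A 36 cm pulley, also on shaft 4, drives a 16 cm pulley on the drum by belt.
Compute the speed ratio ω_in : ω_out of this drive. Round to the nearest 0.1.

14.1

Each stage contributes driven/driver: chain 41/15 = 2.7333, chain 109/16 = 6.8125, gear mesh 70/41 = 1.7073, belt 16/36 = 0.44444.
Overall: 2.7333 × 6.8125 × 1.7073 × 0.44444 = 14.13.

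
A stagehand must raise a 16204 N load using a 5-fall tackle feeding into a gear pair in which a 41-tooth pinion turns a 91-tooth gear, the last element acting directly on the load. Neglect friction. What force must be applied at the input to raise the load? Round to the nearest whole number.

1460 N

Block-and-tackle MA = number of supporting rope parts = 5.
Gear pair MA = 91/41 = 2.2195.
Combined ideal MA = 5 × 2.2195 = 11.098.
Effort = load / MA = 16204 / 11.098 = 1460.1 N.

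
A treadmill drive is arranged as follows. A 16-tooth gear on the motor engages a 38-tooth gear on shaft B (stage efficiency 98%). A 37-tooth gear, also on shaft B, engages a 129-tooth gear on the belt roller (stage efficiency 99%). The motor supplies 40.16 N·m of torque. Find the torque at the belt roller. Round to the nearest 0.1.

Gear mesh: ratio = 38/16 = 2.375; torque at shaft B = 40.16 × 2.375 × 0.98 = 93.472 N·m.
Gear mesh: ratio = 129/37 = 3.4865; torque at the belt roller = 93.472 × 3.4865 × 0.99 = 322.63 N·m.

322.6 N·m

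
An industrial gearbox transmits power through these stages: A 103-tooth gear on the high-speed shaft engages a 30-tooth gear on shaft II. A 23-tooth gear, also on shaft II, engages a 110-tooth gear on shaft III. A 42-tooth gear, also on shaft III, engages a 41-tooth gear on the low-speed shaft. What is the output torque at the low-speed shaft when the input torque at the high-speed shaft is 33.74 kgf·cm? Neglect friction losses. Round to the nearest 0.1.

45.9 kgf·cm

Gear mesh: ratio = 30/103 = 0.29126; torque at shaft II = 33.74 × 0.29126 = 9.8272 kgf·cm.
Gear mesh: ratio = 110/23 = 4.7826; torque at shaft III = 9.8272 × 4.7826 = 47 kgf·cm.
Gear mesh: ratio = 41/42 = 0.97619; torque at the low-speed shaft = 47 × 0.97619 = 45.881 kgf·cm.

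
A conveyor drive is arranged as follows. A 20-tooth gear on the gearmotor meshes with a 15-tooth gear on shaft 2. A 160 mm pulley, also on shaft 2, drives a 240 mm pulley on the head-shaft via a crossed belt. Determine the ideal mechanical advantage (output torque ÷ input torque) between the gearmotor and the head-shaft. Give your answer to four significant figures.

1.125

Each stage contributes driven/driver: gear mesh 15/20 = 0.75, belt 240/160 = 1.5.
Overall: 0.75 × 1.5 = 1.125.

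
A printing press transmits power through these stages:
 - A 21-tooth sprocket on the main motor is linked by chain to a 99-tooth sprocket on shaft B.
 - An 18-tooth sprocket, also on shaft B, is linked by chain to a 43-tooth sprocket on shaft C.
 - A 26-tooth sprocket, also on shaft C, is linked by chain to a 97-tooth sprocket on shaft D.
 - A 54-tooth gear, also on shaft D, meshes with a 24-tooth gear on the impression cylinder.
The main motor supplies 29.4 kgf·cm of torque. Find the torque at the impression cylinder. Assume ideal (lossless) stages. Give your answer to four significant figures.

After the chain (99/21): 29.4 × 4.7143 = 138.6 kgf·cm
After the chain (43/18): 138.6 × 2.3889 = 331.1 kgf·cm
After the chain (97/26): 331.1 × 3.7308 = 1235.3 kgf·cm
After the gear mesh (24/54): 1235.3 × 0.44444 = 549 kgf·cm

549.0 kgf·cm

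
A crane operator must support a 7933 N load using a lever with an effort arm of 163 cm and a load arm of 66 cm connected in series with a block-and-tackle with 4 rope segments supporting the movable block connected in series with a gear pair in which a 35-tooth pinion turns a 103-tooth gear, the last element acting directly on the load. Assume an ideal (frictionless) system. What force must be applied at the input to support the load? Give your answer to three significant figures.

273 N

Lever MA = effort arm / load arm = 163/66 = 2.4697.
Block-and-tackle MA = number of supporting rope parts = 4.
Gear pair MA = 103/35 = 2.9429.
Combined ideal MA = 2.4697 × 4 × 2.9429 = 29.072.
Effort = load / MA = 7933 / 29.072 = 272.88 N.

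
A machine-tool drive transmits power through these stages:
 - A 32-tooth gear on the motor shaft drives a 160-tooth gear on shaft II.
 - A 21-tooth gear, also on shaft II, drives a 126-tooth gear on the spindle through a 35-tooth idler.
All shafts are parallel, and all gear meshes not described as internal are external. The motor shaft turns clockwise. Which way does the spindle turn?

counterclockwise

the motor shaft → shaft II: external mesh, 1 reversal → CCW.
shaft II → the spindle: driver → idler → driven is 2 external meshes, 2 reversals → CCW.
3 reversals in total — an odd number — so the spindle turns opposite to the motor shaft.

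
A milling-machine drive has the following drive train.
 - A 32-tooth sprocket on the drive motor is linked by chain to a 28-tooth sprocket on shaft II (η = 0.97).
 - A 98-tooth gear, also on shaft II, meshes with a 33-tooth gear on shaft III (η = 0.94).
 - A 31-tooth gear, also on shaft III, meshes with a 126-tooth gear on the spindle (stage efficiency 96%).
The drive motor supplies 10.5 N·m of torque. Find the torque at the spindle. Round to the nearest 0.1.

Chain: ratio = 28/32 = 0.875; torque at shaft II = 10.5 × 0.875 × 0.97 = 8.9119 N·m.
Gear mesh: ratio = 33/98 = 0.33673; torque at shaft III = 8.9119 × 0.33673 × 0.94 = 2.8209 N·m.
Gear mesh: ratio = 126/31 = 4.0645; torque at the spindle = 2.8209 × 4.0645 × 0.96 = 11.007 N·m.

11.0 N·m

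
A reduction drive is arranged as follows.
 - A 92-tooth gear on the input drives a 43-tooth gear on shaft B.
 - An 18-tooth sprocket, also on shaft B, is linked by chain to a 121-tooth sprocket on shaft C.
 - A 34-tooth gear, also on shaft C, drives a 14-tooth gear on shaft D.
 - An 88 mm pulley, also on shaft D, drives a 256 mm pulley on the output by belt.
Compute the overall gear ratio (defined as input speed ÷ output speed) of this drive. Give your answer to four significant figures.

3.764

Each stage contributes driven/driver: gear mesh 43/92 = 0.46739, chain 121/18 = 6.7222, gear mesh 14/34 = 0.41176, belt 256/88 = 2.9091.
Overall: 0.46739 × 6.7222 × 0.41176 × 2.9091 = 3.7636.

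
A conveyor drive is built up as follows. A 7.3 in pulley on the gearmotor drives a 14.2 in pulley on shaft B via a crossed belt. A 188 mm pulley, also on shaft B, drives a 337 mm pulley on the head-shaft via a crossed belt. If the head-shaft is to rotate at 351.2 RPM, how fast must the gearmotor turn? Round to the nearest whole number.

Overall ratio R = 1.9452 × 1.7926 = 3.4869.
Required input speed = output speed × R = 351.2 × 3.4869 = 1224.6 RPM.

1225 RPM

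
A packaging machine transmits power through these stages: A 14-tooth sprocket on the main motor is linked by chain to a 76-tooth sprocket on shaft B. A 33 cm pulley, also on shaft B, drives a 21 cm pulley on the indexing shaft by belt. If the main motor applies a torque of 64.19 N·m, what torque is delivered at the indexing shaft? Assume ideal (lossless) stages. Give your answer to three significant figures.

222 N·m

Chain: ratio = 76/14 = 5.4286; torque at shaft B = 64.19 × 5.4286 = 348.46 N·m.
Belt: ratio = 21/33 = 0.63636; torque at the indexing shaft = 348.46 × 0.63636 = 221.75 N·m.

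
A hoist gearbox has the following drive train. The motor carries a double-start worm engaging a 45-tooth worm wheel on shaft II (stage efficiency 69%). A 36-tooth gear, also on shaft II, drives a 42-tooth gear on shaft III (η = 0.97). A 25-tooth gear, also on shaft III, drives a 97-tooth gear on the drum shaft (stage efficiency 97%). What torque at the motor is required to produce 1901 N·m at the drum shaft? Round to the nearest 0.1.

28.7 N·m

Overall ratio R = 22.5 × 1.1667 × 3.88 = 101.85; overall efficiency η = 0.69 × 0.97 × 0.97 = 0.6492.
Input torque = output torque / (R × η) = 1901 / (101.85 × 0.6492) = 28.749 N·m.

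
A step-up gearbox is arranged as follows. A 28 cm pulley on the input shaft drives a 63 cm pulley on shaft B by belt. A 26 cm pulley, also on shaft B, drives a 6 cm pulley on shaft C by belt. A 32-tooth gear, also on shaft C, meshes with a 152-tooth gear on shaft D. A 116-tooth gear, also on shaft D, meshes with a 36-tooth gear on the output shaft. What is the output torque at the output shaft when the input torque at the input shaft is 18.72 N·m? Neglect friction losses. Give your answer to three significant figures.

14.3 N·m

After the belt (63/28): 18.72 × 2.25 = 42.12 N·m
After the belt (6/26): 42.12 × 0.23077 = 9.72 N·m
After the gear mesh (152/32): 9.72 × 4.75 = 46.17 N·m
After the gear mesh (36/116): 46.17 × 0.31034 = 14.329 N·m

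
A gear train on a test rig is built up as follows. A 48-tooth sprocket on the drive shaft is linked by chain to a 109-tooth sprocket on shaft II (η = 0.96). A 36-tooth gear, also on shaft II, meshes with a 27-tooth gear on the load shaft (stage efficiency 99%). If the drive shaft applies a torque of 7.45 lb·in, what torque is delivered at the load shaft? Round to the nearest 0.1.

After the chain (109/48): 7.45 × 2.2708 × 0.96 = 16.241 lb·in
After the gear mesh (27/36): 16.241 × 0.75 × 0.99 = 12.059 lb·in

12.1 lb·in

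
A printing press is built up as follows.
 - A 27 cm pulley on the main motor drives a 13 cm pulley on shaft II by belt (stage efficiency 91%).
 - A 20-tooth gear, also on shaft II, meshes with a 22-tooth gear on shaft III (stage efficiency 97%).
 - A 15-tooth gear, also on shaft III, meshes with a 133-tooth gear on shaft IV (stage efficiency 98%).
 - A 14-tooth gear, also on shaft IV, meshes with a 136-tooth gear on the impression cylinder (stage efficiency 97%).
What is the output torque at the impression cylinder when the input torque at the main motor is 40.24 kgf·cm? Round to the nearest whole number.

1540 kgf·cm

After the belt (13/27): 40.24 × 0.48148 × 0.91 = 17.631 kgf·cm
After the gear mesh (22/20): 17.631 × 1.1 × 0.97 = 18.812 kgf·cm
After the gear mesh (133/15): 18.812 × 8.8667 × 0.98 = 163.47 kgf·cm
After the gear mesh (136/14): 163.47 × 9.7143 × 0.97 = 1540.3 kgf·cm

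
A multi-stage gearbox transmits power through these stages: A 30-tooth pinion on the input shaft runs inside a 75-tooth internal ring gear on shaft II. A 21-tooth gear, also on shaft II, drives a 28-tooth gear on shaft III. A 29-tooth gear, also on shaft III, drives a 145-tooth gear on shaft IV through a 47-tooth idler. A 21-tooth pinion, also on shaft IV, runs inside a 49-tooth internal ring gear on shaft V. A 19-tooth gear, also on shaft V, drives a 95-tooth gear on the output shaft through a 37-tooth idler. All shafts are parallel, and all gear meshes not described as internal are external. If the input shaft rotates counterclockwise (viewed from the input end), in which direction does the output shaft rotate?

clockwise

the input shaft → shaft II: internal mesh, same direction → CCW.
shaft II → shaft III: external mesh, 1 reversal → CW.
shaft III → shaft IV: driver → idler → driven is 2 external meshes, 2 reversals → CW.
shaft IV → shaft V: internal mesh, same direction → CW.
shaft V → the output shaft: driver → idler → driven is 2 external meshes, 2 reversals → CW.
5 reversals in total — an odd number — so the output shaft turns opposite to the input shaft.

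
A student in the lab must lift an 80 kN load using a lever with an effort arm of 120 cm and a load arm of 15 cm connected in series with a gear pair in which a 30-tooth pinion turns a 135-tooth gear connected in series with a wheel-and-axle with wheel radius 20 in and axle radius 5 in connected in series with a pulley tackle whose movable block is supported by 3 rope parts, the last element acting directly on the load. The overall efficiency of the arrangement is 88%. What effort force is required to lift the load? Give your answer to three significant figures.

Lever MA = effort arm / load arm = 120/15 = 8.
Gear pair MA = 135/30 = 4.5.
Wheel-and-axle MA = R/r = 20/5 = 4.
Block-and-tackle MA = number of supporting rope parts = 3.
Combined ideal MA = 8 × 4.5 × 4 × 3 = 432.
Actual MA = 432 × 0.88 = 380.16.
Effort = load / actual MA = 80 / 380.16 = 0.21044 kN.

0.210 kN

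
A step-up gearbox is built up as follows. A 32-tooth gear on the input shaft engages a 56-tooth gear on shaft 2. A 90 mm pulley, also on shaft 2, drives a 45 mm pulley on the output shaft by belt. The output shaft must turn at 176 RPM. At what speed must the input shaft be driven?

Overall ratio R = 1.75 × 0.5 = 0.875.
Required input speed = output speed × R = 176 × 0.875 = 154 RPM.

154 RPM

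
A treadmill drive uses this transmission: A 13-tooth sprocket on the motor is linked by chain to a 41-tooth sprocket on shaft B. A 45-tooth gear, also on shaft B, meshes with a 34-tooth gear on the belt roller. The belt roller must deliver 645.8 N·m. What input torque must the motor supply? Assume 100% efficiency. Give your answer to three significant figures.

Overall ratio R = 3.1538 × 0.75556 = 2.3829.
Input torque = output torque / R = 645.8 / 2.3829 = 271.01 N·m.

271 N·m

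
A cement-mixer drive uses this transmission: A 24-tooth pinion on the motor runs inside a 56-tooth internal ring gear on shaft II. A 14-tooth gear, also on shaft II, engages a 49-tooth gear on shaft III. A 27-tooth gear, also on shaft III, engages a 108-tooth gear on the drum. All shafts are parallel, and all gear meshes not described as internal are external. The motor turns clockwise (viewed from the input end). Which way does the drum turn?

the motor → shaft II: internal mesh, same direction → CW.
shaft II → shaft III: external mesh, 1 reversal → CCW.
shaft III → the drum: external mesh, 1 reversal → CW.
2 reversals in total — an even number — so the drum turns the same way as the motor.

clockwise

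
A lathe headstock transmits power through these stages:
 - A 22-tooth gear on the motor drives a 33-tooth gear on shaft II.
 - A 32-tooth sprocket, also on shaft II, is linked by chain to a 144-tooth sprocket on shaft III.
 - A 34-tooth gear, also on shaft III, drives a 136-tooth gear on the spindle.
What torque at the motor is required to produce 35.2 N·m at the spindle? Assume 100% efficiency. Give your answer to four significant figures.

1.304 N·m

Overall ratio R = 1.5 × 4.5 × 4 = 27.
Input torque = output torque / R = 35.2 / 27 = 1.3037 N·m.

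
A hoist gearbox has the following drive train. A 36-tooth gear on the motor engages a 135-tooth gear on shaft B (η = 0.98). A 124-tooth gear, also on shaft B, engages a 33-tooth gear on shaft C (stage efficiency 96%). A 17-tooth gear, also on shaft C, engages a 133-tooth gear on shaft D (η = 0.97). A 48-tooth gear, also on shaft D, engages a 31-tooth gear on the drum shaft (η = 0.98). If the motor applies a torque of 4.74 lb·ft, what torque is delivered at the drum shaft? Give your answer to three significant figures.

21.4 lb·ft

Gear mesh: ratio = 135/36 = 3.75; torque at shaft B = 4.74 × 3.75 × 0.98 = 17.42 lb·ft.
Gear mesh: ratio = 33/124 = 0.26613; torque at shaft C = 17.42 × 0.26613 × 0.96 = 4.4504 lb·ft.
Gear mesh: ratio = 133/17 = 7.8235; torque at shaft D = 4.4504 × 7.8235 × 0.97 = 33.773 lb·ft.
Gear mesh: ratio = 31/48 = 0.64583; torque at the drum shaft = 33.773 × 0.64583 × 0.98 = 21.376 lb·ft.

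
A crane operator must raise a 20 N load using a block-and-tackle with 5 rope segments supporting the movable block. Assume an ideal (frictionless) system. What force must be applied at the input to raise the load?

Block-and-tackle MA = number of supporting rope parts = 5.
Effort = load / MA = 20 / 5 = 4 N.

4 N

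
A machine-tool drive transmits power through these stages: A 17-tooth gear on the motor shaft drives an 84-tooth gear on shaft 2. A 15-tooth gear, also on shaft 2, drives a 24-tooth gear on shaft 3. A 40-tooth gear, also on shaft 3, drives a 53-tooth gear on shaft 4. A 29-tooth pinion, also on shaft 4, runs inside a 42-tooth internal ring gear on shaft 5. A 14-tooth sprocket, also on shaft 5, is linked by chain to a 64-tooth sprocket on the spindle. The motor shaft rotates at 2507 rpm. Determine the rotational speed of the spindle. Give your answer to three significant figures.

gear mesh 84/17 = 4.9412 → 2507/4.9412 = 507.37 rpm
gear mesh 24/15 = 1.6 → 507.37/1.6 = 317.11 rpm
gear mesh 53/40 = 1.325 → 317.11/1.325 = 239.33 rpm
internal gear 42/29 = 1.4483 → 239.33/1.4483 = 165.25 rpm
chain 64/14 = 4.5714 → 165.25/4.5714 = 36.148 rpm

36.1 rpm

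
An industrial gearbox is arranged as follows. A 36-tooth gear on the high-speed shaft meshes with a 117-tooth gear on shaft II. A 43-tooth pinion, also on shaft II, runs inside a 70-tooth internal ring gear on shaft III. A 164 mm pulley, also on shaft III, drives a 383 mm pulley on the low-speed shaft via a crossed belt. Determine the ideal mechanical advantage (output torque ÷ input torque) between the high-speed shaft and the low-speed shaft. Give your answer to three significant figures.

12.4

Each stage contributes driven/driver: gear mesh 117/36 = 3.25, internal gear 70/43 = 1.6279, belt 383/164 = 2.3354.
Overall: 3.25 × 1.6279 × 2.3354 = 12.356.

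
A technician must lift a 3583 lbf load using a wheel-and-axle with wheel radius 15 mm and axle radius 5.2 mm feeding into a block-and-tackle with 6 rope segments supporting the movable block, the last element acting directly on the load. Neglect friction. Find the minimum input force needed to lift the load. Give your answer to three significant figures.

207 lbf

Wheel-and-axle MA = R/r = 15/5.2 = 2.8846.
Block-and-tackle MA = number of supporting rope parts = 6.
Combined ideal MA = 2.8846 × 6 = 17.308.
Effort = load / MA = 3583 / 17.308 = 207.02 lbf.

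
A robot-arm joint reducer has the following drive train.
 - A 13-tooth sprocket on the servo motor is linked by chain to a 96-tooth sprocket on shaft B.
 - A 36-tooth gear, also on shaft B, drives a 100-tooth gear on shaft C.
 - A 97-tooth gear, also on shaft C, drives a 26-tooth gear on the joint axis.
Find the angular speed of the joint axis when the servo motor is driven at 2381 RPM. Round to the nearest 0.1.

433.0 RPM

chain 96/13 = 7.3846 → 2381/7.3846 = 322.43 RPM
gear mesh 100/36 = 2.7778 → 322.43/2.7778 = 116.07 RPM
gear mesh 26/97 = 0.26804 → 116.07/0.26804 = 433.04 RPM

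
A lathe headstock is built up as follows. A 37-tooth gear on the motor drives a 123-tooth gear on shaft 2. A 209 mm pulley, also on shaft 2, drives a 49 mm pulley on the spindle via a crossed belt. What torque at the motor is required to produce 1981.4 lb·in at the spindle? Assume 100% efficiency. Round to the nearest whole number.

Overall ratio R = 3.3243 × 0.23445 = 0.77939.
Input torque = output torque / R = 1981.4 / 0.77939 = 2542.3 lb·in.

2542 lb·in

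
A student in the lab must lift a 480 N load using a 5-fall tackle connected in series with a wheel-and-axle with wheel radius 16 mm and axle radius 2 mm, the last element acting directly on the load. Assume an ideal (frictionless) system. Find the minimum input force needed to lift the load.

Block-and-tackle MA = number of supporting rope parts = 5.
Wheel-and-axle MA = R/r = 16/2 = 8.
Combined ideal MA = 5 × 8 = 40.
Effort = load / MA = 480 / 40 = 12 N.

12 N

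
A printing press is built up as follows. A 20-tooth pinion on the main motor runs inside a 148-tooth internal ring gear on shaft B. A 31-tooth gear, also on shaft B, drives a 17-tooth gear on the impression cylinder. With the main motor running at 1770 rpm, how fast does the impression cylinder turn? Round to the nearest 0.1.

the main motor → shaft B (internal gear, 148/20): 1770 ÷ 7.4 = 239.19 rpm
shaft B → the impression cylinder (gear mesh, 17/31): 239.19 ÷ 0.54839 = 436.17 rpm

436.2 rpm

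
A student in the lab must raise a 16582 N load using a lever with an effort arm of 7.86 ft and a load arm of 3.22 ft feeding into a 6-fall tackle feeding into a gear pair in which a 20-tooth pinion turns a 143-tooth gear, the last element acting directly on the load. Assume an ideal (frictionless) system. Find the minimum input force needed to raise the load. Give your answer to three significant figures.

Lever MA = effort arm / load arm = 7.86/3.22 = 2.441.
Block-and-tackle MA = number of supporting rope parts = 6.
Gear pair MA = 143/20 = 7.15.
Combined ideal MA = 2.441 × 6 × 7.15 = 104.72.
Effort = load / MA = 16582 / 104.72 = 158.35 N.

158 N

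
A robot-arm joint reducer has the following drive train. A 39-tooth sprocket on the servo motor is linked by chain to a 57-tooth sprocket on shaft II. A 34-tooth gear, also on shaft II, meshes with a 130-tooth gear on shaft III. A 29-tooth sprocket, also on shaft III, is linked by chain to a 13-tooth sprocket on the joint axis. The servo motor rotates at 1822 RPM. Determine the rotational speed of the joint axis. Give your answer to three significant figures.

727 RPM

the servo motor → shaft II (chain, 57/39): 1822 ÷ 1.4615 = 1246.6 RPM
shaft II → shaft III (gear mesh, 130/34): 1246.6 ÷ 3.8235 = 326.04 RPM
shaft III → the joint axis (chain, 13/29): 326.04 ÷ 0.44828 = 727.32 RPM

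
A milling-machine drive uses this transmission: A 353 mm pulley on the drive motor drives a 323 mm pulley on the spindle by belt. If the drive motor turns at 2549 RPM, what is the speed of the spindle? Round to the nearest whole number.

Belt: ratio = 323/353 = 0.91501, so the spindle turns at 2549 / 0.91501 = 2785.7 RPM.

2786 RPM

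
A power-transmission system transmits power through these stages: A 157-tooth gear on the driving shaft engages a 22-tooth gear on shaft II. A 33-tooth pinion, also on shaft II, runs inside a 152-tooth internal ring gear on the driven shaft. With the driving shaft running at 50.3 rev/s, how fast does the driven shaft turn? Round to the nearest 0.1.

gear mesh 22/157 = 0.14013 → 50.3/0.14013 = 358.96 rev/s
internal gear 152/33 = 4.6061 → 358.96/4.6061 = 77.932 rev/s

77.9 rev/s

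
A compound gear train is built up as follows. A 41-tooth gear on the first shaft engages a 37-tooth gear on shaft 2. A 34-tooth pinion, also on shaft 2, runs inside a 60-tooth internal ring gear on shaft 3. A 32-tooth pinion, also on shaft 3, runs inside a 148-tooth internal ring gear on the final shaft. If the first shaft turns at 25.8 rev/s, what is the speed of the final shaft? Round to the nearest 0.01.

3.50 rev/s

the first shaft → shaft 2 (gear mesh, 37/41): 25.8 ÷ 0.90244 = 28.589 rev/s
shaft 2 → shaft 3 (internal gear, 60/34): 28.589 ÷ 1.7647 = 16.201 rev/s
shaft 3 → the final shaft (internal gear, 148/32): 16.201 ÷ 4.625 = 3.5028 rev/s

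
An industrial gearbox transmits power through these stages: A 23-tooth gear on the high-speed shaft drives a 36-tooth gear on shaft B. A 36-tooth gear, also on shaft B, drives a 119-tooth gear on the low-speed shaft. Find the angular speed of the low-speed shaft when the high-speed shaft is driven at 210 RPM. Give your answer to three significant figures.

40.6 RPM

Gear mesh: ratio = 36/23 = 1.5652, so shaft B turns at 210 / 1.5652 = 134.17 RPM.
Gear mesh: ratio = 119/36 = 3.3056, so the low-speed shaft turns at 134.17 / 3.3056 = 40.588 RPM.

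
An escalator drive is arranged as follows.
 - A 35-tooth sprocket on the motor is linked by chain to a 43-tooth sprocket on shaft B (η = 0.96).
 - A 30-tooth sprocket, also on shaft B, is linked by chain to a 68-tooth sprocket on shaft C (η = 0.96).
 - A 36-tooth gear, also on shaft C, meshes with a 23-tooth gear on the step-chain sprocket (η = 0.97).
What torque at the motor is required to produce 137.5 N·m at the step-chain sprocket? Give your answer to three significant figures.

86.5 N·m

Overall ratio R = 1.2286 × 2.2667 × 0.63889 = 1.7792; overall efficiency η = 0.96 × 0.96 × 0.97 = 0.8940.
Input torque = output torque / (R × η) = 137.5 / (1.7792 × 0.8940) = 86.452 N·m.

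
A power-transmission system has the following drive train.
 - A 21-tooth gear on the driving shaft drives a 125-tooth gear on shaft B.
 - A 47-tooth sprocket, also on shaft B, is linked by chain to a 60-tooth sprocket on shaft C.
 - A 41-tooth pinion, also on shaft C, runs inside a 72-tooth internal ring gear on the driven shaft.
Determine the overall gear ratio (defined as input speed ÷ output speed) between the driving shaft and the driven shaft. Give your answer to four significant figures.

Each stage contributes driven/driver: gear mesh 125/21 = 5.9524, chain 60/47 = 1.2766, internal gear 72/41 = 1.7561.
Overall: 5.9524 × 1.2766 × 1.7561 = 13.344.

13.34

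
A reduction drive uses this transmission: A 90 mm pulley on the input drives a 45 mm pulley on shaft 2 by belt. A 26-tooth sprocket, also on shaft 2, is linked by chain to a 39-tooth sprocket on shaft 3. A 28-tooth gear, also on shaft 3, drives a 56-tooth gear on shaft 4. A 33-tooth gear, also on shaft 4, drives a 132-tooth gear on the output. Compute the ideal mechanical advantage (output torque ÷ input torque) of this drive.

6

Each stage contributes driven/driver: belt 45/90 = 0.5, chain 39/26 = 1.5, gear mesh 56/28 = 2, gear mesh 132/33 = 4.
Overall: 0.5 × 1.5 × 2 × 4 = 6.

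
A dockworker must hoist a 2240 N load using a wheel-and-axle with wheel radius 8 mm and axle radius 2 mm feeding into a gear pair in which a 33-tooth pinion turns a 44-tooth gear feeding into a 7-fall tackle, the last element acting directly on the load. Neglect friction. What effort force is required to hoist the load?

Wheel-and-axle MA = R/r = 8/2 = 4.
Gear pair MA = 44/33 = 1.3333.
Block-and-tackle MA = number of supporting rope parts = 7.
Combined ideal MA = 4 × 1.3333 × 7 = 37.333.
Effort = load / MA = 2240 / 37.333 = 60 N.

60 N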